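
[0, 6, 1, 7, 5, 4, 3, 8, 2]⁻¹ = [0, 2, 8, 6, 5, 4, 1, 3, 7]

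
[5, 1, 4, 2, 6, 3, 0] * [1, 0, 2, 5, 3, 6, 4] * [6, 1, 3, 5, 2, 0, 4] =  [4, 6, 5, 3, 2, 0, 1]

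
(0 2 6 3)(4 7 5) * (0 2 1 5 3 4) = (0 1 5)(2 6 4 7 3)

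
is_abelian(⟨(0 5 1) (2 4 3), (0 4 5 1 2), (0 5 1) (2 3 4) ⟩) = no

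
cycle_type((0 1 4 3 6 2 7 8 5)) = 9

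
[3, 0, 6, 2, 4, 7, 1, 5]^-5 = [0, 1, 2, 3, 4, 7, 6, 5]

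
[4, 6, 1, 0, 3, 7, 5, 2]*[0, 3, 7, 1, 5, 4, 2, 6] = [5, 2, 3, 0, 1, 6, 4, 7]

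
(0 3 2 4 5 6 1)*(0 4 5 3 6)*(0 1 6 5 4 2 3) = (0 5 1 2 4)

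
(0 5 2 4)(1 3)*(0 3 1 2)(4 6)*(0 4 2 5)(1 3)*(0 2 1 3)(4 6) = (0 2 4 3 5 6 1)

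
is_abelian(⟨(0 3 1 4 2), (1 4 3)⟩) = no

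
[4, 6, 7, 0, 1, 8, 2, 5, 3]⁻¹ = [3, 4, 6, 8, 0, 7, 1, 2, 5]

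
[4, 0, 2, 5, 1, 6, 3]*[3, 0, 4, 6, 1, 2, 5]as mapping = [0→1, 1→3, 2→4, 3→2, 4→0, 5→5, 6→6]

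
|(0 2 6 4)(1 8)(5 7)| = 4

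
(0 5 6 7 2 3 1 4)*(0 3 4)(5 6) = (0 6 7 2 4 3 1)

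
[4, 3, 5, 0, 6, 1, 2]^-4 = [2, 4, 3, 6, 5, 0, 1]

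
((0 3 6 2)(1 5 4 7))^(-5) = (0 2 6 3)(1 7 4 5)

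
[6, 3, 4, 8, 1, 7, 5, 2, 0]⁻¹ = [8, 4, 7, 1, 2, 6, 0, 5, 3]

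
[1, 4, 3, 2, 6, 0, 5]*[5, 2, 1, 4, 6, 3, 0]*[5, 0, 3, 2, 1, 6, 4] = [3, 4, 1, 0, 5, 6, 2]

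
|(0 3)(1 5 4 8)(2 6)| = 4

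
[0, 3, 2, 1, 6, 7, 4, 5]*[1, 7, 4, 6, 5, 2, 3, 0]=[1, 6, 4, 7, 3, 0, 5, 2]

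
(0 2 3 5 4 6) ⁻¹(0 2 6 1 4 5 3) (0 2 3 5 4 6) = (0 1 6 4 5 2 3) 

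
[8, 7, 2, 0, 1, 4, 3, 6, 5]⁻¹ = [3, 4, 2, 6, 5, 8, 7, 1, 0]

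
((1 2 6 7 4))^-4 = (1 2 6 7 4)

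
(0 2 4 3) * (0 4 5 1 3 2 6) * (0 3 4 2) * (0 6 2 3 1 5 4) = (0 2 4 6 1)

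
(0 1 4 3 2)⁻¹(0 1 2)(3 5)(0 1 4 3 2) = (0 1 4)(2 5)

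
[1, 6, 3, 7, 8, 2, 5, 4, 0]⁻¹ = [8, 0, 5, 2, 7, 6, 1, 3, 4]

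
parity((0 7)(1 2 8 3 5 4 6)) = odd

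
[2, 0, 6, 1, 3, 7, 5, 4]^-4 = [7, 5, 4, 6, 2, 1, 3, 0]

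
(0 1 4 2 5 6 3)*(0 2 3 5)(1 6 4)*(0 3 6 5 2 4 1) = (0 5 1)(2 3 4 6)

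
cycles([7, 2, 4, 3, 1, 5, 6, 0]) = (0 7)(1 2 4)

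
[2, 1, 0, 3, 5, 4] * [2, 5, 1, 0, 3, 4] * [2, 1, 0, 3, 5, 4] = [1, 4, 0, 2, 5, 3]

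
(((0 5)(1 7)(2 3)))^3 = (0 5)(1 7)(2 3)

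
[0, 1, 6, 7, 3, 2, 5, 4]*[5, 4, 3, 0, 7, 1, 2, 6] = [5, 4, 2, 6, 0, 3, 1, 7]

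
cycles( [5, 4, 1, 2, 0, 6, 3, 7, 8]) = (0 5 6 3 2 1 4)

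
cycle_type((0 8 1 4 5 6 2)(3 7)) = 2.7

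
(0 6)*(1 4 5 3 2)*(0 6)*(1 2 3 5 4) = ()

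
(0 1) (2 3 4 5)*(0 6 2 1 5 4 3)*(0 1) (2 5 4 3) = (0 4 3 2 1 6 5) 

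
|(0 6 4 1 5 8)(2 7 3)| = 6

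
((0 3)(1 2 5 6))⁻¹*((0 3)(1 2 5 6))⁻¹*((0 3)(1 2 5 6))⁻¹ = (0 3)(1 2 5 6)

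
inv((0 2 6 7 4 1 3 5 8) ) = (0 8 5 3 1 4 7 6 2) 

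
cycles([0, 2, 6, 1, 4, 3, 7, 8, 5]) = (1 2 6 7 8 5 3) 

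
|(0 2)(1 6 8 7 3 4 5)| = 14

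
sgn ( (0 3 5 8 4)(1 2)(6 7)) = 1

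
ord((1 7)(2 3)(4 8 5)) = 6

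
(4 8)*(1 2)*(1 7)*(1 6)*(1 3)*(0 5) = (0 5)(1 2 7 6 3)(4 8)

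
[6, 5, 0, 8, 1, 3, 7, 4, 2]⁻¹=[2, 4, 8, 5, 7, 1, 0, 6, 3]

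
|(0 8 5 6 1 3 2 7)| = 8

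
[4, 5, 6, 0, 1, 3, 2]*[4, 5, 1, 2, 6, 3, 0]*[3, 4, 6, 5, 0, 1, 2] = [2, 5, 3, 0, 1, 6, 4]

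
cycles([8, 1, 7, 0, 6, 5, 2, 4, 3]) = (0 8 3)(2 7 4 6)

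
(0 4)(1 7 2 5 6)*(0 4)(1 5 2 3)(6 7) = (1 6 5 7 3)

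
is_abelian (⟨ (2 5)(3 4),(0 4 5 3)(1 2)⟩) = no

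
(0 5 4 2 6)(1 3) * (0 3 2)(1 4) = (0 5 1 2 6 3 4)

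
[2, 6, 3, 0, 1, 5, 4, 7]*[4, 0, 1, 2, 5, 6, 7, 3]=[1, 7, 2, 4, 0, 6, 5, 3]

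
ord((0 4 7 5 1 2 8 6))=8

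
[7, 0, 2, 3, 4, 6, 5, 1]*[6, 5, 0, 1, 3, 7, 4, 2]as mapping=[0→2, 1→6, 2→0, 3→1, 4→3, 5→4, 6→7, 7→5]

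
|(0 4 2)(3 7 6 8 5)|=15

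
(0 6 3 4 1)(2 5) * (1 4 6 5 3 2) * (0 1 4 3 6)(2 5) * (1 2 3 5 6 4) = (0 3)(1 2 4 5)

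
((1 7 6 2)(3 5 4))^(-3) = (1 7 6 2)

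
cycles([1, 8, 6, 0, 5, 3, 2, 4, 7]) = (0 1 8 7 4 5 3)(2 6)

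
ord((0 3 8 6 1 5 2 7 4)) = 9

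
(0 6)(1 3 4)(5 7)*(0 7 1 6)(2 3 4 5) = (1 4 6 7 2 3 5)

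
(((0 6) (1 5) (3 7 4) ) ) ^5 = (0 6) (1 5) (3 4 7) 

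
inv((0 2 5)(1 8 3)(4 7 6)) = (0 5 2)(1 3 8)(4 6 7)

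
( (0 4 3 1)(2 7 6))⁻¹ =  (0 1 3 4)(2 6 7)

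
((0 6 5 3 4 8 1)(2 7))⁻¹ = (0 1 8 4 3 5 6)(2 7)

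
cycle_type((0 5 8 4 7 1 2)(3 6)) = 2.7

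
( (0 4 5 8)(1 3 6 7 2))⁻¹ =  (0 8 5 4)(1 2 7 6 3)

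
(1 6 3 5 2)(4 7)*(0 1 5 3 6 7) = (0 1 7 4)(2 5)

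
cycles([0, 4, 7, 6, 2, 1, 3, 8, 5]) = (1 4 2 7 8 5)(3 6)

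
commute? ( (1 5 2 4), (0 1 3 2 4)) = no: (1 5 2 4) * (0 1 3 2 4) = (0 1 5 4 3 2), (0 1 3 2 4) * (1 5 2 4) = (0 5 2 1 3 4)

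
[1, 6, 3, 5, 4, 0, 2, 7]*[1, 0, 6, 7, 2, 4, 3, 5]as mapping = [0→0, 1→3, 2→7, 3→4, 4→2, 5→1, 6→6, 7→5]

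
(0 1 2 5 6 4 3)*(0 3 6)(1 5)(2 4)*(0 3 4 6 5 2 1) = (0 2)(1 6)(3 4 5)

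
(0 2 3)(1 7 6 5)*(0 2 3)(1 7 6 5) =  (0 3 2)(1 6)(5 7)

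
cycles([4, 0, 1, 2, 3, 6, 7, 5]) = (0 4 3 2 1)(5 6 7)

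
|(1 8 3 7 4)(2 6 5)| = 15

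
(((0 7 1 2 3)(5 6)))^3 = (0 2 7 3 1)(5 6)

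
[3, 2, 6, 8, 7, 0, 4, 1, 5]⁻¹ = [5, 7, 1, 0, 6, 8, 2, 4, 3]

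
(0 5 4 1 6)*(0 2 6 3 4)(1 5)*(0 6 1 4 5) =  (0 4)(1 3 5 6 2)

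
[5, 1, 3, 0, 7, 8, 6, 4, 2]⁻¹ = [3, 1, 8, 2, 7, 0, 6, 4, 5]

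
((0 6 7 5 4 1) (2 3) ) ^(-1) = (0 1 4 5 7 6) (2 3) 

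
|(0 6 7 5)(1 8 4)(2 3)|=12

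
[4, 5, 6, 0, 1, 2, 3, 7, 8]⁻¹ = [3, 4, 5, 6, 0, 1, 2, 7, 8]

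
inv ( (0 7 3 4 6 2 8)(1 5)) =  (0 8 2 6 4 3 7)(1 5)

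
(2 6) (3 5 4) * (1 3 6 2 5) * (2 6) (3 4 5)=(1 4 2 6 3) 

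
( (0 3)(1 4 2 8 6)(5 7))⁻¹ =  (0 3)(1 6 8 2 4)(5 7)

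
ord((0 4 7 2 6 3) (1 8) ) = 6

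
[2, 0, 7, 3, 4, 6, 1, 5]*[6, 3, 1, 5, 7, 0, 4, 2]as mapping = [0→1, 1→6, 2→2, 3→5, 4→7, 5→4, 6→3, 7→0]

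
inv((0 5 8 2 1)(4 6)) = (0 1 2 8 5)(4 6)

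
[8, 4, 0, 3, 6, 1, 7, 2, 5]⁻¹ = [2, 5, 7, 3, 1, 8, 4, 6, 0]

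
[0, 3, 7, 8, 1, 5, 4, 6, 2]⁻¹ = [0, 4, 8, 1, 6, 5, 7, 2, 3]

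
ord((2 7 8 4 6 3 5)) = 7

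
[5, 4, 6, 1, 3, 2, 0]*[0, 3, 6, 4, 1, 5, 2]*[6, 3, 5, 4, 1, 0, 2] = [0, 3, 5, 4, 1, 2, 6]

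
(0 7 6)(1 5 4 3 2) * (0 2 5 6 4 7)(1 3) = (1 6 2 3 5 7 4)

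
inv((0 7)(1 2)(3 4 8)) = (0 7)(1 2)(3 8 4)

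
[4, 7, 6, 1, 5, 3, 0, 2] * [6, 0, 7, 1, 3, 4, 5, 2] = [3, 2, 5, 0, 4, 1, 6, 7]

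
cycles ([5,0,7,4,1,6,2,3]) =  (0 5 6 2 7 3 4 1)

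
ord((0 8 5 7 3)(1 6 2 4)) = 20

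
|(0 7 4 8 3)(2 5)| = 10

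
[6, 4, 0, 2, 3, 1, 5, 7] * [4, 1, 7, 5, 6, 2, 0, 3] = [0, 6, 4, 7, 5, 1, 2, 3]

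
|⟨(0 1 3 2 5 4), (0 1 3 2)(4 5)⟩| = 72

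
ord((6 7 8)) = 3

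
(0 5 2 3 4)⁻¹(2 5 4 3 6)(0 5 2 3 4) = (0 4 6 3 2)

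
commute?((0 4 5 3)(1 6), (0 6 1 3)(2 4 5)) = no:(0 4 5 3)(1 6) * (0 6 1 3)(2 4 5) = (0 5)(2 4)(3 6), (0 6 1 3)(2 4 5) * (0 4 5 3)(1 6) = (0 1)(2 5)(3 4)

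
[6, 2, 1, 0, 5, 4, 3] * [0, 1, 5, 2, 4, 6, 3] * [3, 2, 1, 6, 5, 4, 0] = [6, 4, 2, 3, 0, 5, 1]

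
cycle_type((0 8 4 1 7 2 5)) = 7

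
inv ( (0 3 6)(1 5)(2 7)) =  (0 6 3)(1 5)(2 7)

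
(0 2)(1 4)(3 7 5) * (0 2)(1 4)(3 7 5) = (3 5 7)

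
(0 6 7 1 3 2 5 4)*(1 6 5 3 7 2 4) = (0 5 1 7 6 2 3 4)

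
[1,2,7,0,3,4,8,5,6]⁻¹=[3,0,1,4,5,7,8,2,6]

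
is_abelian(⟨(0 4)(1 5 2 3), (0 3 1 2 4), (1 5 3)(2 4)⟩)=no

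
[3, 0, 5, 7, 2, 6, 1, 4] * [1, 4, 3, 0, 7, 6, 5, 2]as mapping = [0→0, 1→1, 2→6, 3→2, 4→3, 5→5, 6→4, 7→7]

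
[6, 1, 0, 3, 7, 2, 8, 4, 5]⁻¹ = [2, 1, 5, 3, 7, 8, 0, 4, 6]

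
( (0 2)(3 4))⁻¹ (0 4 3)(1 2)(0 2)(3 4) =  (0 1)(2 3 4)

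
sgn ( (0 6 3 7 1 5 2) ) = 1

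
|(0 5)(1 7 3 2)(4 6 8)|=12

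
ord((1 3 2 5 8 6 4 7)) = 8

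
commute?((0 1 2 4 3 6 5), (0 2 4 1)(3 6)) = no:(0 1 2 4 3 6 5) * (0 2 4 1)(3 6) = (1 4 6 5 2), (0 2 4 1)(3 6) * (0 1 2 4 3 6 5) = (0 4 2 3 5)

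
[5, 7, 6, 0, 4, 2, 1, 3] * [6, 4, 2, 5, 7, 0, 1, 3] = [0, 3, 1, 6, 7, 2, 4, 5]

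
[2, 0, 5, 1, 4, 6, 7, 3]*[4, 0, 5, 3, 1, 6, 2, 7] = [5, 4, 6, 0, 1, 2, 7, 3]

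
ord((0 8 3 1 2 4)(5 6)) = 6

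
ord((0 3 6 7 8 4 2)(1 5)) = 14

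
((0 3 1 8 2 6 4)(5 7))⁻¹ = (0 4 6 2 8 1 3)(5 7)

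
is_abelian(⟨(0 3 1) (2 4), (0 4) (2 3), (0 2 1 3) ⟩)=no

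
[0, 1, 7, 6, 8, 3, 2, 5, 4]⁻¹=[0, 1, 6, 5, 8, 7, 3, 2, 4]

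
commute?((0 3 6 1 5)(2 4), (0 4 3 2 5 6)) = no:(0 3 6 1 5)(2 4)*(0 4 3 2 5 6) = (0 2 3)(1 6)(4 5), (0 4 3 2 5 6)*(0 3 6 1 5)(2 4) = (0 2)(1 5)(3 4 6)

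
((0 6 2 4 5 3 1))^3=(0 4 1 2 3 6 5)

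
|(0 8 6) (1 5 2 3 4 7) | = 6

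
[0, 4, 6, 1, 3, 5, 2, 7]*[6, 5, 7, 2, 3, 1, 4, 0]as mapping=[0→6, 1→3, 2→4, 3→5, 4→2, 5→1, 6→7, 7→0]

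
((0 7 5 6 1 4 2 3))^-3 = (0 4 5 3 1 7 2 6)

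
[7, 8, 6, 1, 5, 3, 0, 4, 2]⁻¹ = [6, 3, 8, 5, 7, 4, 2, 0, 1]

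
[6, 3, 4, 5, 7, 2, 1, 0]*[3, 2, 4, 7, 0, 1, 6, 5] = [6, 7, 0, 1, 5, 4, 2, 3]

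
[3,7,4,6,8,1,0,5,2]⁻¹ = [6,5,8,0,2,7,3,1,4]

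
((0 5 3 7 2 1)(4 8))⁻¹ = (0 1 2 7 3 5)(4 8)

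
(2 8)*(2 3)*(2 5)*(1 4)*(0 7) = (0 7)(1 4)(2 8 3 5)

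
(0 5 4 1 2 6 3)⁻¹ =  (0 3 6 2 1 4 5)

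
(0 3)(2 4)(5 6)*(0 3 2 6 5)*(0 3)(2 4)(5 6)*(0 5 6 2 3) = (0 4 6)(2 3 5)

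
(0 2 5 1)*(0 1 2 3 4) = (0 3 4)(2 5)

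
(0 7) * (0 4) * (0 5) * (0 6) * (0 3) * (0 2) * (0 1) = (0 7 4 5 6 3 2 1)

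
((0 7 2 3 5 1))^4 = (0 5 2)(1 3 7)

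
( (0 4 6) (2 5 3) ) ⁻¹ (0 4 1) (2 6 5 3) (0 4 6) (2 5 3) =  (0 3 2 5) (1 4 6) 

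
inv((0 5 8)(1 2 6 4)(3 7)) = (0 8 5)(1 4 6 2)(3 7)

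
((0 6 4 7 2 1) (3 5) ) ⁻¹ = (0 1 2 7 4 6) (3 5) 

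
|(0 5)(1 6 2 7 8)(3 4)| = 10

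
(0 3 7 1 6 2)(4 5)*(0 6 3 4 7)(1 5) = (0 4 1 3)(2 6)(5 7)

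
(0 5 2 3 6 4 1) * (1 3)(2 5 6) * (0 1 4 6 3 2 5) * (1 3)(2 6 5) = (0 1 3 2 4 6 5)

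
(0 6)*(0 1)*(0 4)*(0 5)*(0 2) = (0 6 1 4 5 2) 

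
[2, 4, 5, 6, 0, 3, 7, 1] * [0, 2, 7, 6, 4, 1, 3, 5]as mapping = [0→7, 1→4, 2→1, 3→3, 4→0, 5→6, 6→5, 7→2]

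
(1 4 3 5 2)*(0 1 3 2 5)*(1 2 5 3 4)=(0 2 4 5 3)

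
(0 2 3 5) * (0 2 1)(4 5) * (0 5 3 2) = (0 1 5)(3 4)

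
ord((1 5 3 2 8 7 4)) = 7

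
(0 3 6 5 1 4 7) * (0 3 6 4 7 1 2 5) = (0 6)(1 7 3 4)(2 5)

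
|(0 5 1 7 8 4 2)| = 7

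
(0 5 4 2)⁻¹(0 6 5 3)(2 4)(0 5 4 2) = (0 2)(3 5 6 4)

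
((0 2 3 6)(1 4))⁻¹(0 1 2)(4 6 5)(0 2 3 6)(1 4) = (0 5 1)(2 4 3)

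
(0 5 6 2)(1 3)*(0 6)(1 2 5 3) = (0 3 2 6 5)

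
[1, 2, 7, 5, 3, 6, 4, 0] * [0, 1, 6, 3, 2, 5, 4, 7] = [1, 6, 7, 5, 3, 4, 2, 0]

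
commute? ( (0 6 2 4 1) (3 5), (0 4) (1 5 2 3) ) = no: (0 6 2 4 1) (3 5) * (0 4) (1 5 2 3) = (0 6 3 2) (1 4 5), (0 4) (1 5 2 3) * (0 6 2 4 1) (3 5) = (0 1 3) (2 5 4 6) 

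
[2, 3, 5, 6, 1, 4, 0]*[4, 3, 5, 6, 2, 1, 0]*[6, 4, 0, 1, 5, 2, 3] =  [2, 3, 4, 6, 1, 0, 5]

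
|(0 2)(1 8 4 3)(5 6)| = 4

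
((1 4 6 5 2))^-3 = (1 6 2 4 5)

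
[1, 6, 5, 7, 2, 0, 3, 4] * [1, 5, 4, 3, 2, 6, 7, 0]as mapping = [0→5, 1→7, 2→6, 3→0, 4→4, 5→1, 6→3, 7→2]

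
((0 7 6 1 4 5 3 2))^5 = (0 5 6 2 4 7 3 1)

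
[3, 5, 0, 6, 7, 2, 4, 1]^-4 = [7, 3, 4, 1, 2, 6, 5, 0]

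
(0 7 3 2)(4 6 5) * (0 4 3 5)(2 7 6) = (0 6)(2 4)(3 7 5)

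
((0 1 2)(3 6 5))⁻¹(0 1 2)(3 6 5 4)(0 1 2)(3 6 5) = (0 1 2)(3 4 6 5)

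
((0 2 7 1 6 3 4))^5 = (0 3 1 2 4 6 7)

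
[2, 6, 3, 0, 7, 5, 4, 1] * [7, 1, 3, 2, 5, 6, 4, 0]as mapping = [0→3, 1→4, 2→2, 3→7, 4→0, 5→6, 6→5, 7→1]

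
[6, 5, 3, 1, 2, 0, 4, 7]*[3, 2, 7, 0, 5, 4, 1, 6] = [1, 4, 0, 2, 7, 3, 5, 6]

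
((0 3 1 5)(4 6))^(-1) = (0 5 1 3)(4 6)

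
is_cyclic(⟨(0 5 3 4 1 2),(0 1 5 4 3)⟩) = no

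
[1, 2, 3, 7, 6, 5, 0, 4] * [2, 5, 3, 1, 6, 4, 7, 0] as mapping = [0→5, 1→3, 2→1, 3→0, 4→7, 5→4, 6→2, 7→6] 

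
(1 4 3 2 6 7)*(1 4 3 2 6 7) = (1 3 6)(2 7 4)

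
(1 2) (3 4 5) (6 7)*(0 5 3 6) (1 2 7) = (0 5 6 1 7) (3 4) 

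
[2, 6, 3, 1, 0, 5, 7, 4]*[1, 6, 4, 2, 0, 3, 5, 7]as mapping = [0→4, 1→5, 2→2, 3→6, 4→1, 5→3, 6→7, 7→0]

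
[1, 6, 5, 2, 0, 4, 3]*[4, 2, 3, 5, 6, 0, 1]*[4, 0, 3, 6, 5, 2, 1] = [3, 0, 4, 6, 5, 1, 2]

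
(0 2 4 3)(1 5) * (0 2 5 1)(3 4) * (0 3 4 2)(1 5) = (0 1 5 3)(2 4)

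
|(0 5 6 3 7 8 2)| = 7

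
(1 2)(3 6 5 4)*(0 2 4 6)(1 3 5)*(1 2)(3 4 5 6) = (0 1 5 3)(2 4 6)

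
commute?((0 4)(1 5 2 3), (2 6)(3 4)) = no:(0 4)(1 5 2 3)*(2 6)(3 4) = (0 3 1 5 6 2 4), (2 6)(3 4)*(0 4)(1 5 2 3) = (0 4 1 5 2 6 3)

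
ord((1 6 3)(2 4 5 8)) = 12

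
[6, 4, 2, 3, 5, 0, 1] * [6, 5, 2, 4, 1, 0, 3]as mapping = [0→3, 1→1, 2→2, 3→4, 4→0, 5→6, 6→5]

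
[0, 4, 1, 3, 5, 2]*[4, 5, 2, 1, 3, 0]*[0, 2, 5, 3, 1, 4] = [1, 3, 4, 2, 0, 5]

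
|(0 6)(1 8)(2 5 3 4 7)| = 10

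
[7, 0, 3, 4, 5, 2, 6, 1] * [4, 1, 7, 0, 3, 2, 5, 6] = [6, 4, 0, 3, 2, 7, 5, 1]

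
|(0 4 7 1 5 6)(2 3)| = 6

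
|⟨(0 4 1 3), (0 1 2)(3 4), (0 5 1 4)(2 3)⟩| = 720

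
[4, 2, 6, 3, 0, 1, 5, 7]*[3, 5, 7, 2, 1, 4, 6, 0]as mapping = [0→1, 1→7, 2→6, 3→2, 4→3, 5→5, 6→4, 7→0]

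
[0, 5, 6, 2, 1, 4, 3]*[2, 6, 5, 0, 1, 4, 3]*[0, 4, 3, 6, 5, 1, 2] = [3, 5, 6, 1, 2, 4, 0]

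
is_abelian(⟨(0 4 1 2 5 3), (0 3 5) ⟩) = no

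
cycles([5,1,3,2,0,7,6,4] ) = (0 5 7 4)(2 3)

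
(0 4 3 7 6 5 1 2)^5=(0 5 3 2 6 4 1 7)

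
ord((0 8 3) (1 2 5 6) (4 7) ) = 12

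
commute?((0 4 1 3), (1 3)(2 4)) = no:(0 4 1 3) * (1 3)(2 4) = (0 2 4 3), (1 3)(2 4) * (0 4 1 3) = (0 4 2 1)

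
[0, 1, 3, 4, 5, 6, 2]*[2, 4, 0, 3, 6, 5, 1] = [2, 4, 3, 6, 5, 1, 0]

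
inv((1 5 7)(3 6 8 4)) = (1 7 5)(3 4 8 6)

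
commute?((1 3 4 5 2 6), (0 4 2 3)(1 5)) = no:(1 3 4 5 2 6) * (0 4 2 3)(1 5) = (0 4 1)(2 6 5 3), (0 4 2 3)(1 5) * (1 3 4 5 2 6) = (0 5 3)(1 2 4 6)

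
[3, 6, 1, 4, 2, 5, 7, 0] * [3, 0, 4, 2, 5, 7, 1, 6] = [2, 1, 0, 5, 4, 7, 6, 3]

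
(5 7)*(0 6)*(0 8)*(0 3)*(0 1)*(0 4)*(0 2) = (0 6 8 3 1 4 2)(5 7)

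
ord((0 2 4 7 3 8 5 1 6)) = 9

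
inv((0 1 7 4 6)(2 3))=(0 6 4 7 1)(2 3)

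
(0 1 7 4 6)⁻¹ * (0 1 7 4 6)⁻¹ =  (0 4 1 6 7)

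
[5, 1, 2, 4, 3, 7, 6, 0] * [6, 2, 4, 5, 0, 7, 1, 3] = [7, 2, 4, 0, 5, 3, 1, 6]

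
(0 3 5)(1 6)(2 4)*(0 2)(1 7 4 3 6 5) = (0 6 7 4)(1 5 2 3)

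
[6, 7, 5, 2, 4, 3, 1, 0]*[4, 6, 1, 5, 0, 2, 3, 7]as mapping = [0→3, 1→7, 2→2, 3→1, 4→0, 5→5, 6→6, 7→4]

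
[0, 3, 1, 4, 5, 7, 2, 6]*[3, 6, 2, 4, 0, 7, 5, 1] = [3, 4, 6, 0, 7, 1, 2, 5]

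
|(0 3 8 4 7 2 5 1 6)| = 9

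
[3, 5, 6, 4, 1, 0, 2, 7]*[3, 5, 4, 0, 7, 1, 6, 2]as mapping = [0→0, 1→1, 2→6, 3→7, 4→5, 5→3, 6→4, 7→2]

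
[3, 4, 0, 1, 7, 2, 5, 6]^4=[7, 5, 4, 6, 2, 1, 3, 0]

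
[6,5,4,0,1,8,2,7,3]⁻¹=[3,4,6,8,2,1,0,7,5]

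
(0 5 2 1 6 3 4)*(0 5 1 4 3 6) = (0 1)(2 4 5)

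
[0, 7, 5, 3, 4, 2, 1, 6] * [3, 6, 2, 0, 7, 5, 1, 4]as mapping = [0→3, 1→4, 2→5, 3→0, 4→7, 5→2, 6→6, 7→1]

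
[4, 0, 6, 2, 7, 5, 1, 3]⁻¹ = [1, 6, 3, 7, 0, 5, 2, 4]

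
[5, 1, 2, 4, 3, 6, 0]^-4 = [6, 1, 2, 3, 4, 0, 5]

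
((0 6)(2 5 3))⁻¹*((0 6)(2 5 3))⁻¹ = (2 5 3)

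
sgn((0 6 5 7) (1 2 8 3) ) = 1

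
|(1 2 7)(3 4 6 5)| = 12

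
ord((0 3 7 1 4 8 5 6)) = 8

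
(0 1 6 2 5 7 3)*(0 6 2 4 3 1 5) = (0 5 7 1 2)(3 6 4)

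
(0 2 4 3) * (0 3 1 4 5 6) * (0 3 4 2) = (1 2 5 6 3 4) 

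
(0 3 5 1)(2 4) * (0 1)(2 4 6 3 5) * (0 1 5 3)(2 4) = (0 3 4 2 6)(1 5)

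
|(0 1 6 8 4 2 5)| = 7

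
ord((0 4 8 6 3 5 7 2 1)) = 9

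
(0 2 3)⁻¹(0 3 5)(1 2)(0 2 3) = (0 5 2)(1 3)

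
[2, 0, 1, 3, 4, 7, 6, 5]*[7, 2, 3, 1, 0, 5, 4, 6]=[3, 7, 2, 1, 0, 6, 4, 5]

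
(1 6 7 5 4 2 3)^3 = (1 5 3 7 2 6 4)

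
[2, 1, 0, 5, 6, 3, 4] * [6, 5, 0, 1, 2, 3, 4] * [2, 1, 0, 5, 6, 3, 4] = [2, 3, 4, 5, 6, 1, 0]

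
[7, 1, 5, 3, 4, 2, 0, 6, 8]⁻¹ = [6, 1, 5, 3, 4, 2, 7, 0, 8]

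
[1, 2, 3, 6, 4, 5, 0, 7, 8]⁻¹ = [6, 0, 1, 2, 4, 5, 3, 7, 8]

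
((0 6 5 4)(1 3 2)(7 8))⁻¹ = (0 4 5 6)(1 2 3)(7 8)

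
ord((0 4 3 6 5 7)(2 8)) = 6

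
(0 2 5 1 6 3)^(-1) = (0 3 6 1 5 2)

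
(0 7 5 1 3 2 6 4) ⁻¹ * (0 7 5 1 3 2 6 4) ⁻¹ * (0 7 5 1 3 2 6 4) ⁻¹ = (0 2 5 4 3 7 6 1) 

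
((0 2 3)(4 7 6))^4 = (0 2 3)(4 7 6)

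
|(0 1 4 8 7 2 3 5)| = 8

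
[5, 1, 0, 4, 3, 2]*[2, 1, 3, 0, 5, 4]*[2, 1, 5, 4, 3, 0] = [3, 1, 5, 0, 2, 4]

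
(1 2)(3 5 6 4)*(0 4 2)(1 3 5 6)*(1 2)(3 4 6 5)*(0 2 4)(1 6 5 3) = (0 5 4 1 2)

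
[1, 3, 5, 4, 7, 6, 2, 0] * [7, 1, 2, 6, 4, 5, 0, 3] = [1, 6, 5, 4, 3, 0, 2, 7]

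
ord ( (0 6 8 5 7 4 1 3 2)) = 9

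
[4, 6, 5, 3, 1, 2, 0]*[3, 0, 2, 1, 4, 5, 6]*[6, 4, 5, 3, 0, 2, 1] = [0, 1, 2, 4, 6, 5, 3]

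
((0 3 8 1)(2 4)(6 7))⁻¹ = (0 1 8 3)(2 4)(6 7)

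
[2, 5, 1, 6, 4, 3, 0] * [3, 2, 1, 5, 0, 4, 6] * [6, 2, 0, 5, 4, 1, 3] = [2, 4, 0, 3, 6, 1, 5]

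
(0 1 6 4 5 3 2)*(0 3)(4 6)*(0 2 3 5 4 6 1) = (1 6)(2 5)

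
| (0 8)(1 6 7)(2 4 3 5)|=12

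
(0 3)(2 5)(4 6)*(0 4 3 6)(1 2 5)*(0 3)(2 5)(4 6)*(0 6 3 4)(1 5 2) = (1 2 5)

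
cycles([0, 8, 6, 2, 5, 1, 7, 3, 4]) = (1 8 4 5)(2 6 7 3)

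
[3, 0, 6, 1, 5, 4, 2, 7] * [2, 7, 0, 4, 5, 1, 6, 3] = [4, 2, 6, 7, 1, 5, 0, 3]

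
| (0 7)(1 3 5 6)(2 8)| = 4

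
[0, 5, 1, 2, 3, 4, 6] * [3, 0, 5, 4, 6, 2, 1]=[3, 2, 0, 5, 4, 6, 1]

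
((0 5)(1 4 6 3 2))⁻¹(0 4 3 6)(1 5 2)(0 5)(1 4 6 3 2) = (0 1 4)(2 3 5 6)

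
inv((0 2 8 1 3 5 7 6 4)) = (0 4 6 7 5 3 1 8 2)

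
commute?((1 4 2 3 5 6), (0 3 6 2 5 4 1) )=no:(1 4 2 3 5 6)*(0 3 6 2 5 4 1)=(0 3 4 5 2 6), (0 3 6 2 5 4 1)*(1 4 2 3 5 6)=(0 5 2 6 3 1) 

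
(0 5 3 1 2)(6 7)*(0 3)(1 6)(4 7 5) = (0 4 7 1 2 3 6 5)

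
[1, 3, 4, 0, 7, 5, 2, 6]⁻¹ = [3, 0, 6, 1, 2, 5, 7, 4]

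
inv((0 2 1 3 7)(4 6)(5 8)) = (0 7 3 1 2)(4 6)(5 8)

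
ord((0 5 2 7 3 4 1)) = 7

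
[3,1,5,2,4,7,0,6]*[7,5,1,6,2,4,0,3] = [6,5,4,1,2,3,7,0]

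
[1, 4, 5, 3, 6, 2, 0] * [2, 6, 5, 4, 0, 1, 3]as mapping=[0→6, 1→0, 2→1, 3→4, 4→3, 5→5, 6→2]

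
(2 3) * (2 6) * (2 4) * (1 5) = (1 5)(2 3 6 4)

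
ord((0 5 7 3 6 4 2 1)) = 8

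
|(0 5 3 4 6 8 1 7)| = 8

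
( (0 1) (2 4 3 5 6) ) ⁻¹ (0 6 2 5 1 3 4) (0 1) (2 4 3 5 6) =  (0 5 3 1 2 4 6) 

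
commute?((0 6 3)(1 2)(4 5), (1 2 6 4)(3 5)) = no:(0 6 3)(1 2)(4 5) * (1 2 6 4)(3 5) = (0 4 3)(1 6 5), (1 2 6 4)(3 5) * (0 6 3)(1 2)(4 5) = (0 6 5)(2 3 4)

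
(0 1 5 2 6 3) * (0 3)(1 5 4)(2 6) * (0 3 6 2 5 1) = (0 1 4)(2 5)(3 6)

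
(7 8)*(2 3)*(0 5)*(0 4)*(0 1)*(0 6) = (0 5 4 1 6) (2 3) (7 8) 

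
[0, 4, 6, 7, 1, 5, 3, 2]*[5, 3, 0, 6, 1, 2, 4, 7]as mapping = [0→5, 1→1, 2→4, 3→7, 4→3, 5→2, 6→6, 7→0]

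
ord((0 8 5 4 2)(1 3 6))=15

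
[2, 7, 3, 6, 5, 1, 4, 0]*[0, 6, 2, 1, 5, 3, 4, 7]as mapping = [0→2, 1→7, 2→1, 3→4, 4→3, 5→6, 6→5, 7→0]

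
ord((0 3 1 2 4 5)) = 6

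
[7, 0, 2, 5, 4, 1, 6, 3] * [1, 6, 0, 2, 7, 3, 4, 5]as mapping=[0→5, 1→1, 2→0, 3→3, 4→7, 5→6, 6→4, 7→2]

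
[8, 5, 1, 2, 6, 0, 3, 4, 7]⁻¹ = [5, 2, 3, 6, 7, 1, 4, 8, 0]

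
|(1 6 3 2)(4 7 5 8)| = 4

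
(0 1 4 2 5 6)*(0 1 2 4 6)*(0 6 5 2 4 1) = (0 4 1 5 6)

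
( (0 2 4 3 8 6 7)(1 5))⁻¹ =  (0 7 6 8 3 4 2)(1 5)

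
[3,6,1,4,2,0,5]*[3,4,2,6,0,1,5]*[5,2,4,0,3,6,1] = [1,6,3,5,4,0,2]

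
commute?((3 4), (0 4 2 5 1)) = no:(3 4)*(0 4 2 5 1) = (0 4 3 2 5 1), (0 4 2 5 1)*(3 4) = (0 3 4 2 5 1)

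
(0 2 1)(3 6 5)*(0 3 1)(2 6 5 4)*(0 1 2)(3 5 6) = (0 3 6 4)(1 5 2)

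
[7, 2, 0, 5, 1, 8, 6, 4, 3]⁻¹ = [2, 4, 1, 8, 7, 3, 6, 0, 5]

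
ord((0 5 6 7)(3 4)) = 4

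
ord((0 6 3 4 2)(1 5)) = 10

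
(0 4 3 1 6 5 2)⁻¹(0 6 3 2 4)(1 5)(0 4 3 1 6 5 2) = (0 3 4 5 1)(2 6)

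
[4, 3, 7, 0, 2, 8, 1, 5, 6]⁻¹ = [3, 6, 4, 1, 0, 7, 8, 2, 5]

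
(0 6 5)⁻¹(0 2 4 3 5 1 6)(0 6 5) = (0 1 5 6 2 4 3)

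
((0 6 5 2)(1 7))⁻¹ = (0 2 5 6)(1 7)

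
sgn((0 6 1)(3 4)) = -1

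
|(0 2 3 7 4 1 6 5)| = 8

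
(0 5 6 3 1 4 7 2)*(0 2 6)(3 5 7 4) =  (0 7 6 5)(1 3)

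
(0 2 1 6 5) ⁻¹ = (0 5 6 1 2) 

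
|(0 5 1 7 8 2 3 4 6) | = 9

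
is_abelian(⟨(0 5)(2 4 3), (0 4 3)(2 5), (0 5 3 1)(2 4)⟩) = no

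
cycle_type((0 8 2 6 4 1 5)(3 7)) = 2.7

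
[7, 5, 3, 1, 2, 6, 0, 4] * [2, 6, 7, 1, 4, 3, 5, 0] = [0, 3, 1, 6, 7, 5, 2, 4]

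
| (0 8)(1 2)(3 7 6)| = 6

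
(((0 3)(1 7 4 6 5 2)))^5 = (0 3)(1 2 5 6 4 7)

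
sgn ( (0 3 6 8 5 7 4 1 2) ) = 1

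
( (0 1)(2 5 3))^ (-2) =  (2 5 3)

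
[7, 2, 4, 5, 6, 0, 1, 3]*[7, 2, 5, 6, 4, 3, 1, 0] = [0, 5, 4, 3, 1, 7, 2, 6]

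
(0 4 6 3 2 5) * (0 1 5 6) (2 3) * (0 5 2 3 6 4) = (1 2 4 5) (3 6) 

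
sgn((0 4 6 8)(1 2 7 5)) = 1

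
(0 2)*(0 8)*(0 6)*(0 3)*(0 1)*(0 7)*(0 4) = (0 2 8 6 3 1 7 4)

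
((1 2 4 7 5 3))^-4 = (1 4 5)(2 7 3)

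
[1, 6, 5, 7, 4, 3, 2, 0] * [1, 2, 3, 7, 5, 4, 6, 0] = [2, 6, 4, 0, 5, 7, 3, 1]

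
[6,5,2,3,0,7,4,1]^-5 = [6,5,2,3,0,7,4,1]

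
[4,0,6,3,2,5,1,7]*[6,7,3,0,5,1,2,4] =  [5,6,2,0,3,1,7,4]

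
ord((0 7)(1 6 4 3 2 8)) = 6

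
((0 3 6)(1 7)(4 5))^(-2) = (0 3 6)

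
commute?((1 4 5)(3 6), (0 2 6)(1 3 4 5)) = no:(1 4 5)(3 6) * (0 2 6)(1 3 4 5) = (0 2 6 4 1 5 3), (0 2 6)(1 3 4 5) * (1 4 5)(3 6) = (0 2 3 5 4 1 6)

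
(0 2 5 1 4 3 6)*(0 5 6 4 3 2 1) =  (0 1 3 4 2 6 5)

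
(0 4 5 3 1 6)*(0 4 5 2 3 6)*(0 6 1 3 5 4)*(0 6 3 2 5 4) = (1 3 2 4 5)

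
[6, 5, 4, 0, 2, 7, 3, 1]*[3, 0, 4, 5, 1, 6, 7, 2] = [7, 6, 1, 3, 4, 2, 5, 0]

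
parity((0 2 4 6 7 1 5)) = even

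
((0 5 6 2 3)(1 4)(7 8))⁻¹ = (0 3 2 6 5)(1 4)(7 8)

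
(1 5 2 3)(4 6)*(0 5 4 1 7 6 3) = (0 5 2)(1 4 3 7 6)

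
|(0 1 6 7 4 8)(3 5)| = 6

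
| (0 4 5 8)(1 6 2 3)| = 4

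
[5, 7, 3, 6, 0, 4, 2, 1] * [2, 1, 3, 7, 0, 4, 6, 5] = [4, 5, 7, 6, 2, 0, 3, 1]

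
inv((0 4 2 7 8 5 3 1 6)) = (0 6 1 3 5 8 7 2 4)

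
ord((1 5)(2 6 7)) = 6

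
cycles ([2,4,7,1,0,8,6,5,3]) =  (0 2 7 5 8 3 1 4) 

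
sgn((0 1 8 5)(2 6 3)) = -1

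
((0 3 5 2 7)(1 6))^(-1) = (0 7 2 5 3)(1 6)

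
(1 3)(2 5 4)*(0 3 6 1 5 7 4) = (0 3 5)(1 6)(2 7 4)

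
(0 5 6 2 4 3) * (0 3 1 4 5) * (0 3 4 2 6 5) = (0 3 4 1 2)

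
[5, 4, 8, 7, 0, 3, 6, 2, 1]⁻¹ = [4, 8, 7, 5, 1, 0, 6, 3, 2]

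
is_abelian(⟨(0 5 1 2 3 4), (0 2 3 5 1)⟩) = no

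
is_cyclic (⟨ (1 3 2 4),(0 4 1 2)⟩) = no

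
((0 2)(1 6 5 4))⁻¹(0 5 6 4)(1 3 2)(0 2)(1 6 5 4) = (0 6 3)(1 2 4 5)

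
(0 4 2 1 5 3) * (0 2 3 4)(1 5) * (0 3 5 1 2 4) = (0 3 4 5)(1 2)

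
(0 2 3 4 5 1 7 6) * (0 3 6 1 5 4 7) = (0 2 6 3 7 1)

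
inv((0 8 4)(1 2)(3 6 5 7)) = (0 4 8)(1 2)(3 7 5 6)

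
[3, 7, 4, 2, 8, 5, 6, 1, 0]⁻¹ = [8, 7, 3, 0, 2, 5, 6, 1, 4]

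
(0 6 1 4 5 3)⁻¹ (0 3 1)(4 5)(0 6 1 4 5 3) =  (0 4 6)(3 5)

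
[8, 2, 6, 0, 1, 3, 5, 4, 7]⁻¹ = [3, 4, 1, 5, 7, 6, 2, 8, 0]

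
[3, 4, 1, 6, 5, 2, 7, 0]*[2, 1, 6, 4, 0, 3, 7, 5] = [4, 0, 1, 7, 3, 6, 5, 2]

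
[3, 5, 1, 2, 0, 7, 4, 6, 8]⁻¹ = [4, 2, 3, 0, 6, 1, 7, 5, 8]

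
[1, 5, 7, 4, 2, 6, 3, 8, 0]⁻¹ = [8, 0, 4, 6, 3, 1, 5, 2, 7]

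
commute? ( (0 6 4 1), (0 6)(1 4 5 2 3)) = no: (0 6 4 1)*(0 6)(1 4 5 2 3) = (1 6 5 2 3), (0 6)(1 4 5 2 3)*(0 6 4 1) = (0 4 5 2 3)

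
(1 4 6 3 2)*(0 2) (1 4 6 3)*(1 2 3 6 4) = (0 3) (1 4 6 2) 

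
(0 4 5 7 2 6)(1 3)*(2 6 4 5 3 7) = (0 5 2 4 3 1 7 6)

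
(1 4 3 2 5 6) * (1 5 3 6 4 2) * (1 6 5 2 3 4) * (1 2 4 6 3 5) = (1 5 2 6 4)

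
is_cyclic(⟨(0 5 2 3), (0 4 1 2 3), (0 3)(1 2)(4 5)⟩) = no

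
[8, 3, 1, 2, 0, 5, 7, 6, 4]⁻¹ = [4, 2, 3, 1, 8, 5, 7, 6, 0]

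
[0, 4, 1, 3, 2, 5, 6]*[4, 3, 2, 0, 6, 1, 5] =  [4, 6, 3, 0, 2, 1, 5]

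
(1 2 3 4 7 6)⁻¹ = (1 6 7 4 3 2)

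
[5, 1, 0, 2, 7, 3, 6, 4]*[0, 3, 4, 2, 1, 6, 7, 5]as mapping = [0→6, 1→3, 2→0, 3→4, 4→5, 5→2, 6→7, 7→1]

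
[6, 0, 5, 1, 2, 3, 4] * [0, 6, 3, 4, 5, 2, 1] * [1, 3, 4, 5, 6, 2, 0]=[3, 1, 4, 0, 5, 6, 2]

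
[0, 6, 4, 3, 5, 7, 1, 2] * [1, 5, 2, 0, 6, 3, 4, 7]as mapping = [0→1, 1→4, 2→6, 3→0, 4→3, 5→7, 6→5, 7→2]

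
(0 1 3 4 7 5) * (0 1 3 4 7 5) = (0 3 7)(1 4 5)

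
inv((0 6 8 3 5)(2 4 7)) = (0 5 3 8 6)(2 7 4)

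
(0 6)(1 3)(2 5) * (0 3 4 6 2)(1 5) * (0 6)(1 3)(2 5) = (0 5 6 1 4)(2 3)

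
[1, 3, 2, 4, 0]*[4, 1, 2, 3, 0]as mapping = [0→1, 1→3, 2→2, 3→0, 4→4]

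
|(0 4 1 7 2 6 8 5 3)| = 9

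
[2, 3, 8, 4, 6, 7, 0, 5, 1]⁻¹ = [6, 8, 0, 1, 3, 7, 4, 5, 2]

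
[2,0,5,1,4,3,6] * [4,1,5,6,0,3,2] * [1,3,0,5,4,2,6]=[2,4,5,3,1,6,0]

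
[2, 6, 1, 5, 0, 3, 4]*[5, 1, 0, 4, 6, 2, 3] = [0, 3, 1, 2, 5, 4, 6] 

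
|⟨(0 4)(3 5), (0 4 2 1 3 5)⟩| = 120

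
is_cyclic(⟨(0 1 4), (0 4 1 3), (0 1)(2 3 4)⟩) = no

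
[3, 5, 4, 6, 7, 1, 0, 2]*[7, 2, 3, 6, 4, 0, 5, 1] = [6, 0, 4, 5, 1, 2, 7, 3]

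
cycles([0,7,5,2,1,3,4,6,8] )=(1 7 6 4)(2 5 3)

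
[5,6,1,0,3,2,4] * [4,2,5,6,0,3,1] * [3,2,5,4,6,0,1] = [4,2,5,6,1,0,3]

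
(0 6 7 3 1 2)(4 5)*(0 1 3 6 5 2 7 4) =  (0 5)(1 7 6 4 2)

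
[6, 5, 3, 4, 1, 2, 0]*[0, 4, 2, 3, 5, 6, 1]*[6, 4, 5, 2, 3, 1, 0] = [4, 0, 2, 1, 3, 5, 6]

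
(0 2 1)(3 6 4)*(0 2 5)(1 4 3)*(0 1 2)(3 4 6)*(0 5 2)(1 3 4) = (0 2 6 1 5 3 4)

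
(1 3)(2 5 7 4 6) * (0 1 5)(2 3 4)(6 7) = (0 1 4 7 2)(3 5 6)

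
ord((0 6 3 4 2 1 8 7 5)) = 9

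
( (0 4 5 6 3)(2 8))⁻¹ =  (0 3 6 5 4)(2 8)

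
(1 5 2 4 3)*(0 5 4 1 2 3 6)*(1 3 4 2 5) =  (0 1 2 3 5 4 6)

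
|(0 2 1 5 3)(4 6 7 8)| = 20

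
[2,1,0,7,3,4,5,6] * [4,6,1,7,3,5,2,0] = [1,6,4,0,7,3,5,2]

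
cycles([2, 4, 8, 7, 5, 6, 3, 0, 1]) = (0 2 8 1 4 5 6 3 7)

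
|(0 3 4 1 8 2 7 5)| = 8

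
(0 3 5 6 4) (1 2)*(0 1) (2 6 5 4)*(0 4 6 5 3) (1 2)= (1 5 3 6) (2 4) 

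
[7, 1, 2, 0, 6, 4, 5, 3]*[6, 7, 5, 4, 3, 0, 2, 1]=[1, 7, 5, 6, 2, 3, 0, 4]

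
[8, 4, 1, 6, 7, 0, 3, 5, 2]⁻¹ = [5, 2, 8, 6, 1, 7, 3, 4, 0]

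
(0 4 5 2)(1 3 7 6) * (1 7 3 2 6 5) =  (0 4 1 2)(5 6 7)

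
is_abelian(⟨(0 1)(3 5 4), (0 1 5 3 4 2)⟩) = no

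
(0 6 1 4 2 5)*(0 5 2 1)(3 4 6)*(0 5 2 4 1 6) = (0 3 1)(2 4 6 5)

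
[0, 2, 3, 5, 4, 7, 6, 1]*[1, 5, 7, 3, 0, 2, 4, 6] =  [1, 7, 3, 2, 0, 6, 4, 5]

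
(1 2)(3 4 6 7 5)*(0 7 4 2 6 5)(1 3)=(0 7)(1 6 4 5)(2 3)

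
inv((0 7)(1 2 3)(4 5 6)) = (0 7)(1 3 2)(4 6 5)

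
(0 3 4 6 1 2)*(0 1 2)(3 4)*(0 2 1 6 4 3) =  (0 3)(1 2 6)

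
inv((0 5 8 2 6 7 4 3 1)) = (0 1 3 4 7 6 2 8 5)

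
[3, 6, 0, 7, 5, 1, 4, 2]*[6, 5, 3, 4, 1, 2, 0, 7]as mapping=[0→4, 1→0, 2→6, 3→7, 4→2, 5→5, 6→1, 7→3]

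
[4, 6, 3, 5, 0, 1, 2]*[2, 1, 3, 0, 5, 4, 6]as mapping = [0→5, 1→6, 2→0, 3→4, 4→2, 5→1, 6→3]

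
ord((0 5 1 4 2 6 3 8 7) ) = 9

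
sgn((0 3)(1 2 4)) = -1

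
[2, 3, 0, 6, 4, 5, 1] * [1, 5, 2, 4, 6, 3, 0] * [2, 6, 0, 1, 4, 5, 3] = [0, 4, 6, 2, 3, 1, 5]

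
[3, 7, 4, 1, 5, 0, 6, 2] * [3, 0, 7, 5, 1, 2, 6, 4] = [5, 4, 1, 0, 2, 3, 6, 7]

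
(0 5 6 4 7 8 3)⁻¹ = (0 3 8 7 4 6 5)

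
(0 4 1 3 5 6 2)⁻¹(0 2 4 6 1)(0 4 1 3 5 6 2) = (0 1 2 3 4)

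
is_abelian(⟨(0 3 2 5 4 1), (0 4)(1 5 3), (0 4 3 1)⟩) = no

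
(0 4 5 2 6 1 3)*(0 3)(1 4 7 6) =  (0 7 6 4 5 2 1)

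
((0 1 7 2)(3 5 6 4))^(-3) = (0 1 7 2)(3 5 6 4)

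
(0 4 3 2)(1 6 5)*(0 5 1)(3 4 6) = (0 6 1 3 2 5)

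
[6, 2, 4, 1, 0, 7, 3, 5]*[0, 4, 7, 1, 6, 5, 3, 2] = [3, 7, 6, 4, 0, 2, 1, 5]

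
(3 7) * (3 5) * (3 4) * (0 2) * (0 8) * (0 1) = (0 2 8 1)(3 7 5 4)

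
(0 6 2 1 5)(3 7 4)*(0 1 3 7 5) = (0 6 2 3 5 1)(4 7)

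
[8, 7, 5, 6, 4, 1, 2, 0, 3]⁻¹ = [7, 5, 6, 8, 4, 2, 3, 1, 0]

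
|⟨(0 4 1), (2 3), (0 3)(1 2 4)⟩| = 120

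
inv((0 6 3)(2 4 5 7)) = (0 3 6)(2 7 5 4)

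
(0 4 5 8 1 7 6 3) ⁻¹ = (0 3 6 7 1 8 5 4) 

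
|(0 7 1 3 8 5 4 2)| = 8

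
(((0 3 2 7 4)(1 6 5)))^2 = (0 2 4 3 7)(1 5 6)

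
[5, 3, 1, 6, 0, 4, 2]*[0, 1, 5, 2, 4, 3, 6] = [3, 2, 1, 6, 0, 4, 5]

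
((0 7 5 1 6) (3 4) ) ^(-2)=(0 1 7 6 5) 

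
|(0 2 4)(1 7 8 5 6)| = 15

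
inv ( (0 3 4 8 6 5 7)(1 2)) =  (0 7 5 6 8 4 3)(1 2)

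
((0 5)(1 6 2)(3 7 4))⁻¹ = (0 5)(1 2 6)(3 4 7)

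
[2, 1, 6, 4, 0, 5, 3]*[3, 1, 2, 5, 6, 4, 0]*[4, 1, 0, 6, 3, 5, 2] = [0, 1, 4, 2, 6, 3, 5]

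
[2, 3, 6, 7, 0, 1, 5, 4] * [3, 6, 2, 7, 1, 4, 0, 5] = [2, 7, 0, 5, 3, 6, 4, 1]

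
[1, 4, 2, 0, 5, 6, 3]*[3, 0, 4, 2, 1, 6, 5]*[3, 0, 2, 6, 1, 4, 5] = [3, 0, 1, 6, 5, 4, 2]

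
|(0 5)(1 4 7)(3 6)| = 6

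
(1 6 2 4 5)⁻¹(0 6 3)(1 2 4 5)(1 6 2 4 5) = (0 2 3)(1 6 4 5)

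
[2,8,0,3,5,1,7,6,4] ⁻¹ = [2,5,0,3,8,4,7,6,1] 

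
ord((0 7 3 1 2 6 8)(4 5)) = 14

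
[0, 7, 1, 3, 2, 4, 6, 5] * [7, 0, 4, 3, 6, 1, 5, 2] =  [7, 2, 0, 3, 4, 6, 5, 1]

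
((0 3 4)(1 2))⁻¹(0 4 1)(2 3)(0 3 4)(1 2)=(0 2 3)(1 4)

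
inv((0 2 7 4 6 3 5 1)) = (0 1 5 3 6 4 7 2)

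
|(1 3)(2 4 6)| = 6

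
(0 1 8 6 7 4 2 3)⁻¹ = (0 3 2 4 7 6 8 1)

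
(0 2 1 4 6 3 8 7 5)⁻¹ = (0 5 7 8 3 6 4 1 2)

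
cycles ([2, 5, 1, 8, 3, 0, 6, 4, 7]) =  (0 2 1 5)(3 8 7 4)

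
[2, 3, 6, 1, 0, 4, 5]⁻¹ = [4, 3, 0, 1, 5, 6, 2]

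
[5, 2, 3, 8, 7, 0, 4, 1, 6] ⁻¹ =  [5, 7, 1, 2, 6, 0, 8, 4, 3] 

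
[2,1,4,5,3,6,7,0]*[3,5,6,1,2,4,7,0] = [6,5,2,4,1,7,0,3]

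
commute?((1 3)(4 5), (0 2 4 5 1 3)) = no:(1 3)(4 5)*(0 2 4 5 1 3) = (0 2 4 1), (0 2 4 5 1 3)*(1 3)(4 5) = (0 2 5 3)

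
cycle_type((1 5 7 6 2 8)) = 6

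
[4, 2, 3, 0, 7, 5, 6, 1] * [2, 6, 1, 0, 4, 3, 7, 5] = [4, 1, 0, 2, 5, 3, 7, 6]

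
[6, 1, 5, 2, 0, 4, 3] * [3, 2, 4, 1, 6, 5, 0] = [0, 2, 5, 4, 3, 6, 1]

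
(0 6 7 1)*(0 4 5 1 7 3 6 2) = (0 2)(1 4 5)(3 6)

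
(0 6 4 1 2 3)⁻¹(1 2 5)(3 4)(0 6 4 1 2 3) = (0 1)(2 3 5)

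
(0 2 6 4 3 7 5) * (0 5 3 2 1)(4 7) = (0 1)(2 6 7 3 4)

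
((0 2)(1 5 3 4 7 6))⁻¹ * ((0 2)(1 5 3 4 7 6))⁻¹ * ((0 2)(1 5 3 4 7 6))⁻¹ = (0 2)(1 4)(3 6)(5 7)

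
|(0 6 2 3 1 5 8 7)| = 8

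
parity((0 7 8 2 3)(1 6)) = odd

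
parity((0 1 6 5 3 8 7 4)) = odd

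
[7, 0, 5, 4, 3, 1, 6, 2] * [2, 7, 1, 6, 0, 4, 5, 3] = [3, 2, 4, 0, 6, 7, 5, 1]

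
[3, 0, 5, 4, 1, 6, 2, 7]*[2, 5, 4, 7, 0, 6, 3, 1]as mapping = [0→7, 1→2, 2→6, 3→0, 4→5, 5→3, 6→4, 7→1]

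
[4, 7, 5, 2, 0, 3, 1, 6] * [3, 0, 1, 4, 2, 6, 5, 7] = [2, 7, 6, 1, 3, 4, 0, 5]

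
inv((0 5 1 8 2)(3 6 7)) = (0 2 8 1 5)(3 7 6)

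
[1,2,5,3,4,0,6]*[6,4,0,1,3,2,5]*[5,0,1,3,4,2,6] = [4,5,1,0,3,6,2]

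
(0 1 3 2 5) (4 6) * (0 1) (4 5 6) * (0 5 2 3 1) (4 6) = (0 5) (2 4 6) 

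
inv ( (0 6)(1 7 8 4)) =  (0 6)(1 4 8 7)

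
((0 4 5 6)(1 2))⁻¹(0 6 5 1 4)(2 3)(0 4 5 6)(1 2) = (0 6 2 5 4)(1 3)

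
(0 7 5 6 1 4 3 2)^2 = (0 5 1 3)(2 7 6 4)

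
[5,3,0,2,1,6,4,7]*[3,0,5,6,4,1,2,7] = [1,6,3,5,0,2,4,7]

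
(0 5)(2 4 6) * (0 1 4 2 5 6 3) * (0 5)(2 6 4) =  (0 4 3 5 1 2 6)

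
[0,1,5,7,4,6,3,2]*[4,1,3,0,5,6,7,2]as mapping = [0→4,1→1,2→6,3→2,4→5,5→7,6→0,7→3]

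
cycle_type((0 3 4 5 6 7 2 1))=8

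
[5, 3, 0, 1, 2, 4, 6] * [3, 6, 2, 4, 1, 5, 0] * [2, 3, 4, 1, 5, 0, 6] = [0, 5, 1, 6, 4, 3, 2]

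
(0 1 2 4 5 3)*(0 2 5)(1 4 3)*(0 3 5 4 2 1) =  (0 2 5)(1 4 3)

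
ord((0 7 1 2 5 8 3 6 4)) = 9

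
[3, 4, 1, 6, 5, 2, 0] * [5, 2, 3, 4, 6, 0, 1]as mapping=[0→4, 1→6, 2→2, 3→1, 4→0, 5→3, 6→5]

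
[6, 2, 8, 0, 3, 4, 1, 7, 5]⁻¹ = [3, 6, 1, 4, 5, 8, 0, 7, 2]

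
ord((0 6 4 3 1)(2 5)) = 10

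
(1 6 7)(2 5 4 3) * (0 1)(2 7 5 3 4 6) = (0 1 2 3 7)(5 6)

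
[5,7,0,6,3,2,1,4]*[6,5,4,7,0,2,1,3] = [2,3,6,1,7,4,5,0]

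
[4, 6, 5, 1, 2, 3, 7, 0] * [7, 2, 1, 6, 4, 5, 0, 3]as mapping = [0→4, 1→0, 2→5, 3→2, 4→1, 5→6, 6→3, 7→7]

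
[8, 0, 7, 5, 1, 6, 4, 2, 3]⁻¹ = [1, 4, 7, 8, 6, 3, 5, 2, 0]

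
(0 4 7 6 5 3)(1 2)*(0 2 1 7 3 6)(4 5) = (0 5 6 4 3 2 7)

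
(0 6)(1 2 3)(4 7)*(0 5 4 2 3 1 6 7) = (0 7 2 1 3 6 5 4)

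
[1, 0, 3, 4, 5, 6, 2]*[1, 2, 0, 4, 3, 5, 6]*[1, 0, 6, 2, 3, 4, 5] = [6, 0, 3, 2, 4, 5, 1] 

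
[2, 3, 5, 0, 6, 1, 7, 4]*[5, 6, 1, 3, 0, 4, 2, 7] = [1, 3, 4, 5, 2, 6, 7, 0]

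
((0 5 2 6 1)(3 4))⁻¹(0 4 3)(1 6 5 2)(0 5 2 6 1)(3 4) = (0 1 2 6)(3 4 5)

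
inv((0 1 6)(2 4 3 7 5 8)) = (0 6 1)(2 8 5 7 3 4)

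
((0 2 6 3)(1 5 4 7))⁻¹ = (0 3 6 2)(1 7 4 5)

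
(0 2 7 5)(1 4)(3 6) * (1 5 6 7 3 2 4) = (0 4 5)(2 3 7 6)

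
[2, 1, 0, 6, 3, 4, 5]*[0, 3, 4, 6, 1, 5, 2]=[4, 3, 0, 2, 6, 1, 5]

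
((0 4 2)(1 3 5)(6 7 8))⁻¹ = (0 2 4)(1 5 3)(6 8 7)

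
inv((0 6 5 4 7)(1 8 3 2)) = (0 7 4 5 6)(1 2 3 8)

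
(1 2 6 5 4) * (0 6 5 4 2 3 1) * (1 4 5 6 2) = (0 2 6 5 1 3 4)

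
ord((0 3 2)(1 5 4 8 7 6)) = 6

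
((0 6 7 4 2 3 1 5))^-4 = (0 2)(1 7)(3 6)(4 5)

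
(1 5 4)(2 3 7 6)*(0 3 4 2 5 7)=(0 3)(1 7 6 5 2 4)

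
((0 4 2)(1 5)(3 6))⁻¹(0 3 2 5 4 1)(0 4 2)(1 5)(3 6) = (0 1 2 5 4 6)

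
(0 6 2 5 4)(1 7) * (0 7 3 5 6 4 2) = (0 4 7 1 3 5 2 6)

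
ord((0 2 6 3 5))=5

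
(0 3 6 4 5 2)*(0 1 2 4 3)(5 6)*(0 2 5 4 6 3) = (0 2 1 5 6)(3 4)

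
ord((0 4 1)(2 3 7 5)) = 12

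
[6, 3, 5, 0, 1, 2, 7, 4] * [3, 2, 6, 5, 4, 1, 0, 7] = [0, 5, 1, 3, 2, 6, 7, 4]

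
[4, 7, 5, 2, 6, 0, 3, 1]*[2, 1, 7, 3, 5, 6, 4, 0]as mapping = [0→5, 1→0, 2→6, 3→7, 4→4, 5→2, 6→3, 7→1]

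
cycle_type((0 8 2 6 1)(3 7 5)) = 3.5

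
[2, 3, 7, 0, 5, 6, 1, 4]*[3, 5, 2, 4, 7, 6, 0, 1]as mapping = [0→2, 1→4, 2→1, 3→3, 4→6, 5→0, 6→5, 7→7]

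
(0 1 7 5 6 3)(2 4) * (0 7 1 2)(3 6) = (0 2 4)(3 7 5)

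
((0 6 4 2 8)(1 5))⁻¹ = (0 8 2 4 6)(1 5)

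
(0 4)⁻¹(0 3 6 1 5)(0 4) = (1 5 4 3 6)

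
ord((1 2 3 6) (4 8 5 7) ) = 4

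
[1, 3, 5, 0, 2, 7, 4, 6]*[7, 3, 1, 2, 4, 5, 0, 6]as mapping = [0→3, 1→2, 2→5, 3→7, 4→1, 5→6, 6→4, 7→0]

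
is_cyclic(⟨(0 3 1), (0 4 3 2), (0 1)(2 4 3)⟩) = no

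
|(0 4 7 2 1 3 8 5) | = 8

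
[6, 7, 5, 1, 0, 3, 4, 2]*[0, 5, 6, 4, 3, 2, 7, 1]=[7, 1, 2, 5, 0, 4, 3, 6]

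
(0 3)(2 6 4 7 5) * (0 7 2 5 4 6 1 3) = (1 3 7 4 2)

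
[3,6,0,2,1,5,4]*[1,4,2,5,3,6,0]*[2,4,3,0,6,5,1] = [5,2,4,3,6,1,0]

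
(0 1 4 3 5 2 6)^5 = (0 2 3 1 6 5 4)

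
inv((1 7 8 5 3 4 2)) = (1 2 4 3 5 8 7)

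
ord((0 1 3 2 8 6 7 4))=8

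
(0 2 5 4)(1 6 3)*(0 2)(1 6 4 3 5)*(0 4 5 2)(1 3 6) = (0 4)(1 5 6 2 3)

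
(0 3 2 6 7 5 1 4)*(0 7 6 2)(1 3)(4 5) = (0 1 5 3)(4 7)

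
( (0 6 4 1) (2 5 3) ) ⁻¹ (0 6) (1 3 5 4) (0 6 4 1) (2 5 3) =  (0 2 3 1) (4 6) 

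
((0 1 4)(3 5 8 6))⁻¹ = (0 4 1)(3 6 8 5)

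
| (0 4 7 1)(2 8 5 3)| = 4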